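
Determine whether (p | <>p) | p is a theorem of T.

Not valid

Tableau for the negation ~((p | <>p) | p):
1. ~((p | <>p) | p), 0
2. ~(p | <>p), 0   [~|-rule on 1]
3. ~p, 0   [~|-rule on 1]
4. ~<>p, 0   [~|-rule on 2]
Accessibility: 0R0
The negation has an open branch (countermodel exists).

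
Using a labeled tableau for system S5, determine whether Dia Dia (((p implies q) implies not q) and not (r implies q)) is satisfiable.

Satisfiable (open branch found)

1. Dia Dia (((p implies q) implies not q) and not (r implies q)), u
2. Dia (((p implies q) implies not q) and not (r implies q)), v   [Dia-rule on 1: fresh world v, uRv]
3. ((p implies q) implies not q) and not (r implies q), w   [Dia-rule on 2: fresh world w, vRw]
4. (p implies q) implies not q, w   [and-rule on 3]
5. not (r implies q), w   [and-rule on 3]
6. r, w   [neg-implies-rule on 5]
7. not q, w   [neg-implies-rule on 5]
Accessibility: uRu, uRv, uRw, vRu, vRv, vRw, wRu, wRv, wRw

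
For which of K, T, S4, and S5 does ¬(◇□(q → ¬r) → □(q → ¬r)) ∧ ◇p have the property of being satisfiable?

K, T, S4

S5-tableau for the formula:
1. ¬(◇□(q → ¬r) → □(q → ¬r)) ∧ ◇p, u
2. ¬(◇□(q → ¬r) → □(q → ¬r)), u
3. ◇p, u
4. ◇□(q → ¬r), u
5. ¬□(q → ¬r), u
6. p, v
7. □(q → ¬r), w
8. q → ¬r, u
9. q → ¬r, v
10. q → ¬r, w
11. ¬r, u
12. ¬r, v
13. ¬r, w
14. ¬(q → ¬r), x
15. q, x
16. r, x
17. q → ¬r, x
18. ¬r, x
Accessibility: uRu, uRv, uRw, uRx, vRu, vRv, vRw, vRx, wRu, wRv, wRw, wRx, xRu, xRv, xRw, xRx
Branch closes: r and ¬r both at x.
Every branch closes (one shown): unsatisfiable in S5.
S4-tableau for the formula:
1. ¬(◇□(q → ¬r) → □(q → ¬r)) ∧ ◇p, u
2. ¬(◇□(q → ¬r) → □(q → ¬r)), u
3. ◇p, u
4. ◇□(q → ¬r), u
5. ¬□(q → ¬r), u
6. p, v
7. □(q → ¬r), w
8. q → ¬r, w
9. ¬r, w
10. ¬(q → ¬r), x
11. q, x
12. r, x
Accessibility: uRu, uRv, uRw, uRx, vRv, wRw, xRx
Complete open branch: satisfiable in S4, hence also in K, T (this S4-model is also a K-model and a T-model).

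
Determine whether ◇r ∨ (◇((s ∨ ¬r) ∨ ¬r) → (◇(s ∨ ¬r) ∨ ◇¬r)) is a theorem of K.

Tableau for the negation ¬(◇r ∨ (◇((s ∨ ¬r) ∨ ¬r) → (◇(s ∨ ¬r) ∨ ◇¬r))):
1. ¬(◇r ∨ (◇((s ∨ ¬r) ∨ ¬r) → (◇(s ∨ ¬r) ∨ ◇¬r))), w0
2. ¬◇r, w0
3. ¬(◇((s ∨ ¬r) ∨ ¬r) → (◇(s ∨ ¬r) ∨ ◇¬r)), w0
4. ◇((s ∨ ¬r) ∨ ¬r), w0
5. ¬(◇(s ∨ ¬r) ∨ ◇¬r), w0
6. ¬◇(s ∨ ¬r), w0
7. ¬◇¬r, w0
8. (s ∨ ¬r) ∨ ¬r, w1
9. ¬r, w1
10. ¬(s ∨ ¬r), w1
11. ¬s, w1
12. r, w1
Accessibility: w0Rw1
Branch closes: r and ¬r both at w1.
All branches of the negation close; one closing branch shown above.

Valid in K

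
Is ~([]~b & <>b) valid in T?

Valid in T

Tableau for the negation []~b & <>b:
1. []~b & <>b, u
2. []~b, u
3. <>b, u
4. ~b, u
5. b, v
6. ~b, v
Accessibility: uRu, uRv, vRv
Branch closes: b and ~b both at v.
Every branch of the negation's tableau closes; the branch above is one of them.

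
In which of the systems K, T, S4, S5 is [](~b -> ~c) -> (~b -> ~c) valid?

K-tableau for the negation ~([](~b -> ~c) -> (~b -> ~c)):
1. ~([](~b -> ~c) -> (~b -> ~c)), 0
2. [](~b -> ~c), 0
3. ~(~b -> ~c), 0
4. ~b, 0
5. c, 0
Complete open branch: countermodel on a K-frame, so not valid in K.
T-tableau for the negation ~([](~b -> ~c) -> (~b -> ~c)):
1. ~([](~b -> ~c) -> (~b -> ~c)), 0
2. [](~b -> ~c), 0
3. ~(~b -> ~c), 0
4. ~b, 0
5. c, 0
6. ~b -> ~c, 0
7. ~c, 0
Accessibility: 0R0
Branch closes: c and ~c both at 0.
Every branch closes (one shown): valid in T, hence also in S4, S5 (every theorem of T is a theorem of S4 and S5).

T, S4, S5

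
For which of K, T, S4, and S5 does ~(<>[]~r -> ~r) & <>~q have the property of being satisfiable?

K, T, S4

S5-tableau for the formula:
1. ~(<>[]~r -> ~r) & <>~q, 0
2. ~(<>[]~r -> ~r), 0
3. <>~q, 0
4. <>[]~r, 0
5. r, 0
6. ~q, 1
7. []~r, 2
8. ~r, 0
Accessibility: 0R0, 0R1, 0R2, 1R0, 1R1, 1R2, 2R0, 2R1, 2R2
Branch closes: r and ~r both at 0.
Every branch closes (one shown): unsatisfiable in S5.
S4-tableau for the formula:
1. ~(<>[]~r -> ~r) & <>~q, 0
2. ~(<>[]~r -> ~r), 0
3. <>~q, 0
4. <>[]~r, 0
5. r, 0
6. ~q, 1
7. []~r, 2
8. ~r, 2
Accessibility: 0R0, 0R1, 0R2, 1R1, 2R2
Complete open branch: satisfiable in S4, hence also in K, T (this S4-model is also a K-model and a T-model).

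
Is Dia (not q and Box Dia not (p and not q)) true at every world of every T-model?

Tableau for the negation not Dia (not q and Box Dia not (p and not q)):
1. not Dia (not q and Box Dia not (p and not q)), w0
2. not (not q and Box Dia not (p and not q)), w0
3. not Box Dia not (p and not q), w0
4. not Dia not (p and not q), w1
5. not (not q and Box Dia not (p and not q)), w1
6. p and not q, w1
7. p, w1
8. not q, w1
9. not Box Dia not (p and not q), w1
10. not Dia not (p and not q), w2
11. p and not q, w2
12. p, w2
13. not q, w2
Accessibility: w0Rw0, w0Rw1, w1Rw1, w1Rw2, w2Rw2
The negation has an open branch (countermodel exists).

Not valid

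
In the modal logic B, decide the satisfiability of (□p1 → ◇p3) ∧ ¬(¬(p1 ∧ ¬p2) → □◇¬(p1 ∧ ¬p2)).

1. (□p1 → ◇p3) ∧ ¬(¬(p1 ∧ ¬p2) → □◇¬(p1 ∧ ¬p2)), w0
2. □p1 → ◇p3, w0
3. ¬(¬(p1 ∧ ¬p2) → □◇¬(p1 ∧ ¬p2)), w0
4. ¬(p1 ∧ ¬p2), w0
5. ¬□◇¬(p1 ∧ ¬p2), w0
6. ◇p3, w0
7. p2, w0
8. ¬◇¬(p1 ∧ ¬p2), w1
9. p1 ∧ ¬p2, w0
10. p1, w0
11. ¬p2, w0
Accessibility: w0Rw0, w0Rw1, w1Rw0, w1Rw1
Branch closes: p2 and ¬p2 both at w0.
(One branch shown.) All branches close.

Unsatisfiable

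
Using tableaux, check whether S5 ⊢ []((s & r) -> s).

Valid

Tableau for the negation ~[]((s & r) -> s):
1. ~[]((s & r) -> s), 0
2. ~((s & r) -> s), 1   [~[]-rule on 1: fresh world 1, 0R1]
3. s & r, 1   [~->-rule on 2]
4. ~s, 1   [~->-rule on 2]
5. s, 1   [&-rule on 3]
6. r, 1   [&-rule on 3]
Accessibility: 0R0, 0R1, 1R0, 1R1
Branch closes: s and ~s both at 1.
All branches of the negation close; one closing branch shown above.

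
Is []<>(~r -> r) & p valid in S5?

Not valid

Tableau for the negation ~([]<>(~r -> r) & p):
1. ~([]<>(~r -> r) & p), w0
2. ~p, w0   [~&-rule on 1 (branches; this branch)]
Accessibility: w0Rw0
The negation has an open branch (countermodel exists).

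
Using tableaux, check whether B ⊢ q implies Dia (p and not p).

Tableau for the negation not (q implies Dia (p and not p)):
1. not (q implies Dia (p and not p)), u
2. q, u
3. not Dia (p and not p), u
4. not (p and not p), u
5. p, u
Accessibility: uRu
The negation has an open branch (countermodel exists).

No, not valid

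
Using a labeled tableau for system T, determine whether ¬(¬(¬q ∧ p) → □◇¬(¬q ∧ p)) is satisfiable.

1. ¬(¬(¬q ∧ p) → □◇¬(¬q ∧ p)), 0
2. ¬(¬q ∧ p), 0
3. ¬□◇¬(¬q ∧ p), 0
4. ¬p, 0
5. ¬◇¬(¬q ∧ p), 1
6. ¬q ∧ p, 1
7. ¬q, 1
8. p, 1
Accessibility: 0R0, 0R1, 1R1

Yes, satisfiable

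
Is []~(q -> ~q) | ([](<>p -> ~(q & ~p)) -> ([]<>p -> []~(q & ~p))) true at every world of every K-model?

Tableau for the negation ~([]~(q -> ~q) | ([](<>p -> ~(q & ~p)) -> ([]<>p -> []~(q & ~p)))):
1. ~([]~(q -> ~q) | ([](<>p -> ~(q & ~p)) -> ([]<>p -> []~(q & ~p)))), w0
2. ~[]~(q -> ~q), w0
3. ~([](<>p -> ~(q & ~p)) -> ([]<>p -> []~(q & ~p))), w0
4. [](<>p -> ~(q & ~p)), w0
5. ~([]<>p -> []~(q & ~p)), w0
6. []<>p, w0
7. ~[]~(q & ~p), w0
8. q -> ~q, w1
9. <>p -> ~(q & ~p), w1
10. <>p, w1
11. ~q, w1
12. ~(q & ~p), w1
13. p, w1
14. q & ~p, w2
15. q, w2
16. ~p, w2
17. <>p -> ~(q & ~p), w2
18. <>p, w2
19. ~<>p, w2
20. p, w3
21. p, w4
22. ~p, w4
Accessibility: w0Rw1, w0Rw2, w1Rw3, w2Rw4
Branch closes: p and ~p both at w4.
Every branch of the negation's tableau closes; the branch above is one of them.

Yes, valid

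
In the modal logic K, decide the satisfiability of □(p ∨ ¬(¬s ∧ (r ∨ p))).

Satisfiable

1. □(p ∨ ¬(¬s ∧ (r ∨ p))), w0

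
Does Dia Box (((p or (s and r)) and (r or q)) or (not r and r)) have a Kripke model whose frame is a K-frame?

Satisfiable (open branch found)

1. Dia Box (((p or (s and r)) and (r or q)) or (not r and r)), u
2. Box (((p or (s and r)) and (r or q)) or (not r and r)), v   [Dia-rule on 1: fresh world v, uRv]
Accessibility: uRv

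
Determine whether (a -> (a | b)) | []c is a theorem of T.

Valid in T

Tableau for the negation ~((a -> (a | b)) | []c):
1. ~((a -> (a | b)) | []c), w0
2. ~(a -> (a | b)), w0
3. ~[]c, w0
4. a, w0
5. ~(a | b), w0
6. ~a, w0
7. ~b, w0
Accessibility: w0Rw0
Branch closes: a and ~a both at w0.
Every branch of the negation's tableau closes; the branch above is one of them.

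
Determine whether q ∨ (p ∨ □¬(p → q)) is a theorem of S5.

Tableau for the negation ¬(q ∨ (p ∨ □¬(p → q))):
1. ¬(q ∨ (p ∨ □¬(p → q))), 0
2. ¬q, 0
3. ¬(p ∨ □¬(p → q)), 0
4. ¬p, 0
5. ¬□¬(p → q), 0
6. p → q, 1
7. q, 1
Accessibility: 0R0, 0R1, 1R0, 1R1
The negation has an open branch (countermodel exists).

Invalid (countermodel exists)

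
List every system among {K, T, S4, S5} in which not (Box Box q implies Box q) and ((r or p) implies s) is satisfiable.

K

T-tableau for the formula:
1. not (Box Box q implies Box q) and ((r or p) implies s), 0
2. not (Box Box q implies Box q), 0
3. (r or p) implies s, 0
4. Box Box q, 0
5. not Box q, 0
6. Box q, 0
7. q, 0
8. not (r or p), 0
9. not r, 0
10. not p, 0
11. not q, 1
12. Box q, 1
13. q, 1
Accessibility: 0R0, 0R1, 1R1
Branch closes: q and not q both at 1.
Every branch closes (one shown): unsatisfiable in T, hence also in S4, S5 (every S4/S5-frame is a T-frame).
K-tableau for the formula:
1. not (Box Box q implies Box q) and ((r or p) implies s), 0
2. not (Box Box q implies Box q), 0
3. (r or p) implies s, 0
4. Box Box q, 0
5. not Box q, 0
6. s, 0
7. not q, 1
8. Box q, 1
Accessibility: 0R1
Complete open branch: satisfiable in K.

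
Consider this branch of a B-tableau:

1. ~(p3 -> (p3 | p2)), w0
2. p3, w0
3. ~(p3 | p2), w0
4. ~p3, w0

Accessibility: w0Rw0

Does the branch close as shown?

Both p3 and ~p3 appear at w0.

Closed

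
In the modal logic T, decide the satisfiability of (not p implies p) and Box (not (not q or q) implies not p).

1. (not p implies p) and Box (not (not q or q) implies not p), 0
2. not p implies p, 0
3. Box (not (not q or q) implies not p), 0
4. not (not q or q) implies not p, 0
5. p, 0
6. not q or q, 0
7. q, 0
Accessibility: 0R0

Yes, satisfiable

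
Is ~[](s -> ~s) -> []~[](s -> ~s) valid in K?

Tableau for the negation ~(~[](s -> ~s) -> []~[](s -> ~s)):
1. ~(~[](s -> ~s) -> []~[](s -> ~s)), w0
2. ~[](s -> ~s), w0
3. ~[]~[](s -> ~s), w0
4. ~(s -> ~s), w1
5. s, w1
6. [](s -> ~s), w2
Accessibility: w0Rw1, w0Rw2
The negation has an open branch (countermodel exists).

No, not valid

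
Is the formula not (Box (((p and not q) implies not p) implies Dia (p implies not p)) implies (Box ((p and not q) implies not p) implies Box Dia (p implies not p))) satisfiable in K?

1. not (Box (((p and not q) implies not p) implies Dia (p implies not p)) implies (Box ((p and not q) implies not p) implies Box Dia (p implies not p))), 0
2. Box (((p and not q) implies not p) implies Dia (p implies not p)), 0
3. not (Box ((p and not q) implies not p) implies Box Dia (p implies not p)), 0
4. Box ((p and not q) implies not p), 0
5. not Box Dia (p implies not p), 0
6. not Dia (p implies not p), 1
7. ((p and not q) implies not p) implies Dia (p implies not p), 1
8. (p and not q) implies not p, 1
9. Dia (p implies not p), 1
10. not (p and not q), 1
11. q, 1
12. p implies not p, 2
13. not (p implies not p), 2
14. p, 2
15. not p, 2
Accessibility: 0R1, 1R2
Branch closes: p and not p both at 2.
All branches of the tableau close; one closing branch shown above.

No, unsatisfiable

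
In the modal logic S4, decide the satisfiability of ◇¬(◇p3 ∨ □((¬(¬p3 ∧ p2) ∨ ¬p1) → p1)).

Yes, satisfiable

1. ◇¬(◇p3 ∨ □((¬(¬p3 ∧ p2) ∨ ¬p1) → p1)), u
2. ¬(◇p3 ∨ □((¬(¬p3 ∧ p2) ∨ ¬p1) → p1)), v   [◇-rule on 1: fresh world v, uRv]
3. ¬◇p3, v   [¬∨-rule on 2]
4. ¬□((¬(¬p3 ∧ p2) ∨ ¬p1) → p1), v   [¬∨-rule on 2]
5. ¬p3, v   [¬◇-rule on 3 via vRv]
6. ¬((¬(¬p3 ∧ p2) ∨ ¬p1) → p1), w   [¬□-rule on 4: fresh world w, vRw]
7. ¬(¬p3 ∧ p2) ∨ ¬p1, w   [¬→-rule on 6]
8. ¬p1, w   [¬→-rule on 6]
9. ¬p3, w   [¬◇-rule on 3 via vRw]
Accessibility: uRu, uRv, uRw, vRv, vRw, wRw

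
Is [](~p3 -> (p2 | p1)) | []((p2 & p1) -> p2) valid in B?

Valid in B

Tableau for the negation ~([](~p3 -> (p2 | p1)) | []((p2 & p1) -> p2)):
1. ~([](~p3 -> (p2 | p1)) | []((p2 & p1) -> p2)), w0
2. ~[](~p3 -> (p2 | p1)), w0
3. ~[]((p2 & p1) -> p2), w0
4. ~(~p3 -> (p2 | p1)), w1
5. ~p3, w1
6. ~(p2 | p1), w1
7. ~p2, w1
8. ~p1, w1
9. ~((p2 & p1) -> p2), w2
10. p2 & p1, w2
11. ~p2, w2
12. p2, w2
13. p1, w2
Accessibility: w0Rw0, w0Rw1, w0Rw2, w1Rw0, w1Rw1, w2Rw0, w2Rw2
Branch closes: p2 and ~p2 both at w2.
Every branch of the negation's tableau closes; the branch above is one of them.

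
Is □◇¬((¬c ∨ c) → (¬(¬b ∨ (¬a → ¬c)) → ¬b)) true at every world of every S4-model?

Invalid (countermodel exists)

Tableau for the negation ¬□◇¬((¬c ∨ c) → (¬(¬b ∨ (¬a → ¬c)) → ¬b)):
1. ¬□◇¬((¬c ∨ c) → (¬(¬b ∨ (¬a → ¬c)) → ¬b)), u
2. ¬◇¬((¬c ∨ c) → (¬(¬b ∨ (¬a → ¬c)) → ¬b)), v
3. (¬c ∨ c) → (¬(¬b ∨ (¬a → ¬c)) → ¬b), v
4. ¬(¬b ∨ (¬a → ¬c)) → ¬b, v
5. ¬b, v
Accessibility: uRu, uRv, vRv
The negation has an open branch (countermodel exists).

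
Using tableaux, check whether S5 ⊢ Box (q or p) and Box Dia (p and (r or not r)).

Invalid (countermodel exists)

Tableau for the negation not (Box (q or p) and Box Dia (p and (r or not r))):
1. not (Box (q or p) and Box Dia (p and (r or not r))), u
2. not Box Dia (p and (r or not r)), u   [neg-and-rule on 1 (branches; this branch)]
3. not Dia (p and (r or not r)), v   [neg-Box-rule on 2: fresh world v, uRv]
4. not (p and (r or not r)), u   [neg-Dia-rule on 3 via vRu]
5. not (p and (r or not r)), v   [neg-Dia-rule on 3 via vRv]
6. not p, u   [neg-and-rule on 4 (branches; this branch)]
7. not p, v   [neg-and-rule on 5 (branches; this branch)]
Accessibility: uRu, uRv, vRu, vRv
The negation has an open branch (countermodel exists).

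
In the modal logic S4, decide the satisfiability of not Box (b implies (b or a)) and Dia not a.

1. not Box (b implies (b or a)) and Dia not a, u
2. not Box (b implies (b or a)), u
3. Dia not a, u
4. not (b implies (b or a)), v
5. b, v
6. not (b or a), v
7. not b, v
8. not a, v
Accessibility: uRu, uRv, vRv
Branch closes: b and not b both at v.
(One branch shown.) All branches close.

Unsatisfiable (every branch closes)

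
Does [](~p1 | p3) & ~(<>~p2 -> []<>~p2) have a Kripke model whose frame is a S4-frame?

1. [](~p1 | p3) & ~(<>~p2 -> []<>~p2), u
2. [](~p1 | p3), u   [&-rule on 1]
3. ~(<>~p2 -> []<>~p2), u   [&-rule on 1]
4. <>~p2, u   [~->-rule on 3]
5. ~[]<>~p2, u   [~->-rule on 3]
6. ~p1 | p3, u   [[]-rule on 2 via uRu]
7. p3, u   [|-rule on 6 (branches; this branch)]
8. ~p2, v   [<>-rule on 4: fresh world v, uRv]
9. ~p1 | p3, v   [[]-rule on 2 via uRv]
10. p3, v   [|-rule on 9 (branches; this branch)]
11. ~<>~p2, w   [~[]-rule on 5: fresh world w, uRw]
12. ~p1 | p3, w   [[]-rule on 2 via uRw]
13. p2, w   [~<>-rule on 11 via wRw]
14. p3, w   [|-rule on 12 (branches; this branch)]
Accessibility: uRu, uRv, uRw, vRv, wRw

Satisfiable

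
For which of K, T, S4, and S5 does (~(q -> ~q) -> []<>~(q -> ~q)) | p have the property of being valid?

S5

S4-tableau for the negation ~((~(q -> ~q) -> []<>~(q -> ~q)) | p):
1. ~((~(q -> ~q) -> []<>~(q -> ~q)) | p), u
2. ~(~(q -> ~q) -> []<>~(q -> ~q)), u
3. ~p, u
4. ~(q -> ~q), u
5. ~[]<>~(q -> ~q), u
6. q, u
7. ~<>~(q -> ~q), v
8. q -> ~q, v
9. ~q, v
Accessibility: uRu, uRv, vRv
Complete open branch: countermodel on an S4-frame, so not valid in S4, nor in K, T (the same frame is also a K-frame and a T-frame).
S5-tableau for the negation ~((~(q -> ~q) -> []<>~(q -> ~q)) | p):
1. ~((~(q -> ~q) -> []<>~(q -> ~q)) | p), u
2. ~(~(q -> ~q) -> []<>~(q -> ~q)), u
3. ~p, u
4. ~(q -> ~q), u
5. ~[]<>~(q -> ~q), u
6. q, u
7. ~<>~(q -> ~q), v
8. q -> ~q, u
9. q -> ~q, v
10. ~q, u
Accessibility: uRu, uRv, vRu, vRv
Branch closes: q and ~q both at u.
Every branch closes (one shown): valid in S5.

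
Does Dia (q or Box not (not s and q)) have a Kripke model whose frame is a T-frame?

Satisfiable

1. Dia (q or Box not (not s and q)), w0
2. q or Box not (not s and q), w1
3. Box not (not s and q), w1
4. not (not s and q), w1
5. not q, w1
Accessibility: w0Rw0, w0Rw1, w1Rw1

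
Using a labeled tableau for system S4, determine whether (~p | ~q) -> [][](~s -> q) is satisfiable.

1. (~p | ~q) -> [][](~s -> q), u
2. [][](~s -> q), u   [->-rule on 1 (branches; this branch)]
3. [](~s -> q), u   [[]-rule on 2 via uRu]
4. ~s -> q, u   [[]-rule on 3 via uRu]
5. q, u   [->-rule on 4 (branches; this branch)]
Accessibility: uRu

Yes, satisfiable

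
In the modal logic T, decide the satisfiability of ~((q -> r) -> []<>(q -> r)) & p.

Satisfiable

1. ~((q -> r) -> []<>(q -> r)) & p, u
2. ~((q -> r) -> []<>(q -> r)), u
3. p, u
4. q -> r, u
5. ~[]<>(q -> r), u
6. r, u
7. ~<>(q -> r), v
8. ~(q -> r), v
9. q, v
10. ~r, v
Accessibility: uRu, uRv, vRv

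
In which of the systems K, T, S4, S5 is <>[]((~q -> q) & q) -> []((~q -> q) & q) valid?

S4-tableau for the negation ~(<>[]((~q -> q) & q) -> []((~q -> q) & q)):
1. ~(<>[]((~q -> q) & q) -> []((~q -> q) & q)), u
2. <>[]((~q -> q) & q), u
3. ~[]((~q -> q) & q), u
4. []((~q -> q) & q), v
5. (~q -> q) & q, v
6. ~q -> q, v
7. q, v
8. ~((~q -> q) & q), w
9. ~q, w
Accessibility: uRu, uRv, uRw, vRv, wRw
Complete open branch: countermodel on an S4-frame, so not valid in S4, nor in K, T (the same frame is also a K-frame and a T-frame).
S5-tableau for the negation ~(<>[]((~q -> q) & q) -> []((~q -> q) & q)):
1. ~(<>[]((~q -> q) & q) -> []((~q -> q) & q)), u
2. <>[]((~q -> q) & q), u
3. ~[]((~q -> q) & q), u
4. []((~q -> q) & q), v
5. (~q -> q) & q, u
6. ~q -> q, u
7. q, u
8. (~q -> q) & q, v
9. ~q -> q, v
10. q, v
11. ~((~q -> q) & q), w
12. (~q -> q) & q, w
13. ~q -> q, w
14. q, w
15. ~(~q -> q), w
16. ~q, w
Accessibility: uRu, uRv, uRw, vRu, vRv, vRw, wRu, wRv, wRw
Branch closes: q and ~q both at w.
Every branch closes (one shown): valid in S5.

S5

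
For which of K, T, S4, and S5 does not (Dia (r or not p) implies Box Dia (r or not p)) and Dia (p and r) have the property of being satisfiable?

K, T, S4

S4-tableau for the formula:
1. not (Dia (r or not p) implies Box Dia (r or not p)) and Dia (p and r), 0
2. not (Dia (r or not p) implies Box Dia (r or not p)), 0   [and-rule on 1]
3. Dia (p and r), 0   [and-rule on 1]
4. Dia (r or not p), 0   [neg-implies-rule on 2]
5. not Box Dia (r or not p), 0   [neg-implies-rule on 2]
6. p and r, 1   [Dia-rule on 3: fresh world 1, 0R1]
7. p, 1   [and-rule on 6]
8. r, 1   [and-rule on 6]
9. r or not p, 2   [Dia-rule on 4: fresh world 2, 0R2]
10. not p, 2   [or-rule on 9 (branches; this branch)]
11. not Dia (r or not p), 3   [neg-Box-rule on 5: fresh world 3, 0R3]
12. not (r or not p), 3   [neg-Dia-rule on 11 via 3R3]
13. not r, 3   [neg-or-rule on 12]
14. p, 3   [neg-or-rule on 12]
Accessibility: 0R0, 0R1, 0R2, 0R3, 1R1, 2R2, 3R3
Complete open branch: satisfiable in S4, hence also in K, T (this S4-model is also a K-model and a T-model).
S5-tableau for the formula:
1. not (Dia (r or not p) implies Box Dia (r or not p)) and Dia (p and r), 0
2. not (Dia (r or not p) implies Box Dia (r or not p)), 0   [and-rule on 1]
3. Dia (p and r), 0   [and-rule on 1]
4. Dia (r or not p), 0   [neg-implies-rule on 2]
5. not Box Dia (r or not p), 0   [neg-implies-rule on 2]
6. p and r, 1   [Dia-rule on 3: fresh world 1, 0R1]
7. p, 1   [and-rule on 6]
8. r, 1   [and-rule on 6]
9. r or not p, 2   [Dia-rule on 4: fresh world 2, 0R2]
10. not p, 2   [or-rule on 9 (branches; this branch)]
11. not Dia (r or not p), 3   [neg-Box-rule on 5: fresh world 3, 0R3]
12. not (r or not p), 0   [neg-Dia-rule on 11 via 3R0]
13. not r, 0   [neg-or-rule on 12]
14. p, 0   [neg-or-rule on 12]
15. not (r or not p), 1   [neg-Dia-rule on 11 via 3R1]
16. not r, 1   [neg-or-rule on 15]
Accessibility: 0R0, 0R1, 0R2, 0R3, 1R0, 1R1, 1R2, 1R3, 2R0, 2R1, 2R2, 2R3, 3R0, 3R1, 3R2, 3R3
Branch closes: r and not r both at 1.
Every branch closes (one shown): unsatisfiable in S5.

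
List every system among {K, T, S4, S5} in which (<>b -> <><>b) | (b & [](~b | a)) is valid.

T, S4, S5

K-tableau for the negation ~((<>b -> <><>b) | (b & [](~b | a))):
1. ~((<>b -> <><>b) | (b & [](~b | a))), w0
2. ~(<>b -> <><>b), w0
3. ~(b & [](~b | a)), w0
4. <>b, w0
5. ~<><>b, w0
6. ~[](~b | a), w0
7. b, w1
8. ~<>b, w1
9. ~(~b | a), w2
10. b, w2
11. ~a, w2
12. ~<>b, w2
Accessibility: w0Rw1, w0Rw2
Complete open branch: countermodel on a K-frame, so not valid in K.
T-tableau for the negation ~((<>b -> <><>b) | (b & [](~b | a))):
1. ~((<>b -> <><>b) | (b & [](~b | a))), w0
2. ~(<>b -> <><>b), w0
3. ~(b & [](~b | a)), w0
4. <>b, w0
5. ~<><>b, w0
6. ~<>b, w0
7. ~b, w0
8. ~[](~b | a), w0
9. b, w1
10. ~<>b, w1
11. ~b, w1
Accessibility: w0Rw0, w0Rw1, w1Rw1
Branch closes: b and ~b both at w1.
Every branch closes (one shown): valid in T, hence also in S4, S5 (every theorem of T is a theorem of S4 and S5).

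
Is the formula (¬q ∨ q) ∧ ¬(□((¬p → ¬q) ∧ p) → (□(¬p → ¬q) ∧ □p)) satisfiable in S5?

Unsatisfiable

1. (¬q ∨ q) ∧ ¬(□((¬p → ¬q) ∧ p) → (□(¬p → ¬q) ∧ □p)), u
2. ¬q ∨ q, u
3. ¬(□((¬p → ¬q) ∧ p) → (□(¬p → ¬q) ∧ □p)), u
4. □((¬p → ¬q) ∧ p), u
5. ¬(□(¬p → ¬q) ∧ □p), u
6. (¬p → ¬q) ∧ p, u
7. ¬p → ¬q, u
8. p, u
9. q, u
10. ¬□(¬p → ¬q), u
11. ¬(¬p → ¬q), v
12. ¬p, v
13. q, v
14. (¬p → ¬q) ∧ p, v
15. ¬p → ¬q, v
16. p, v
Accessibility: uRu, uRv, vRu, vRv
Branch closes: p and ¬p both at v.
Every branch closes; the branch above is one of them.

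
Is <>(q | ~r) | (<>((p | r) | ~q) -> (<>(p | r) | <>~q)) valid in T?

Tableau for the negation ~(<>(q | ~r) | (<>((p | r) | ~q) -> (<>(p | r) | <>~q))):
1. ~(<>(q | ~r) | (<>((p | r) | ~q) -> (<>(p | r) | <>~q))), u
2. ~<>(q | ~r), u
3. ~(<>((p | r) | ~q) -> (<>(p | r) | <>~q)), u
4. <>((p | r) | ~q), u
5. ~(<>(p | r) | <>~q), u
6. ~<>(p | r), u
7. ~<>~q, u
8. ~(q | ~r), u
9. ~q, u
10. r, u
11. ~(p | r), u
12. ~p, u
13. ~r, u
Accessibility: uRu
Branch closes: r and ~r both at u.
All branches of the negation close; one closing branch shown above.

Yes, valid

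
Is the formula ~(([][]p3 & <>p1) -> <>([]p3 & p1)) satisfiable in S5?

1. ~(([][]p3 & <>p1) -> <>([]p3 & p1)), w0
2. [][]p3 & <>p1, w0
3. ~<>([]p3 & p1), w0
4. [][]p3, w0
5. <>p1, w0
6. ~([]p3 & p1), w0
7. []p3, w0
8. p3, w0
9. ~p1, w0
10. p1, w1
11. ~([]p3 & p1), w1
12. []p3, w1
13. p3, w1
14. ~[]p3, w1
15. ~p3, w2
16. ~([]p3 & p1), w2
17. []p3, w2
18. p3, w2
Accessibility: w0Rw0, w0Rw1, w0Rw2, w1Rw0, w1Rw1, w1Rw2, w2Rw0, w2Rw1, w2Rw2
Branch closes: p3 and ~p3 both at w2.
(One branch shown.) All branches close.

Unsatisfiable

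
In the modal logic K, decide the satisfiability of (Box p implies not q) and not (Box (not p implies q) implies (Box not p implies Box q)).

1. (Box p implies not q) and not (Box (not p implies q) implies (Box not p implies Box q)), u
2. Box p implies not q, u   [and-rule on 1]
3. not (Box (not p implies q) implies (Box not p implies Box q)), u   [and-rule on 1]
4. Box (not p implies q), u   [neg-implies-rule on 3]
5. not (Box not p implies Box q), u   [neg-implies-rule on 3]
6. Box not p, u   [neg-implies-rule on 5]
7. not Box q, u   [neg-implies-rule on 5]
8. not q, u   [implies-rule on 2 (branches; this branch)]
9. not q, v   [neg-Box-rule on 7: fresh world v, uRv]
10. not p implies q, v   [Box-rule on 4 via uRv]
11. not p, v   [Box-rule on 6 via uRv]
12. q, v   [implies-rule on 10 (branches; this branch)]
Accessibility: uRv
Branch closes: q and not q both at v.
Every branch closes; the branch above is one of them.

Unsatisfiable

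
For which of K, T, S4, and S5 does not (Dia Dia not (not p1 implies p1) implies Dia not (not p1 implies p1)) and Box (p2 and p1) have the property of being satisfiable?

T-tableau for the formula:
1. not (Dia Dia not (not p1 implies p1) implies Dia not (not p1 implies p1)) and Box (p2 and p1), 0
2. not (Dia Dia not (not p1 implies p1) implies Dia not (not p1 implies p1)), 0
3. Box (p2 and p1), 0
4. Dia Dia not (not p1 implies p1), 0
5. not Dia not (not p1 implies p1), 0
6. p2 and p1, 0
7. p2, 0
8. p1, 0
9. not p1 implies p1, 0
10. Dia not (not p1 implies p1), 1
11. p2 and p1, 1
12. p2, 1
13. p1, 1
14. not p1 implies p1, 1
15. not (not p1 implies p1), 2
16. not p1, 2
Accessibility: 0R0, 0R1, 1R1, 1R2, 2R2
Complete open branch: satisfiable in T, hence also in K (this T-model is also a K-model).
S4-tableau for the formula:
1. not (Dia Dia not (not p1 implies p1) implies Dia not (not p1 implies p1)) and Box (p2 and p1), 0
2. not (Dia Dia not (not p1 implies p1) implies Dia not (not p1 implies p1)), 0
3. Box (p2 and p1), 0
4. Dia Dia not (not p1 implies p1), 0
5. not Dia not (not p1 implies p1), 0
6. p2 and p1, 0
7. p2, 0
8. p1, 0
9. not p1 implies p1, 0
10. Dia not (not p1 implies p1), 1
11. p2 and p1, 1
12. p2, 1
13. p1, 1
14. not p1 implies p1, 1
15. not (not p1 implies p1), 2
16. not p1, 2
17. p2 and p1, 2
18. p2, 2
19. p1, 2
Accessibility: 0R0, 0R1, 0R2, 1R1, 1R2, 2R2
Branch closes: p1 and not p1 both at 2.
Every branch closes (one shown): unsatisfiable in S4, hence also in S5 (every S5-frame is an S4-frame).

K, T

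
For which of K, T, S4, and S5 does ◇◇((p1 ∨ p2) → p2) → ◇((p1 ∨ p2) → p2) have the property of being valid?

T-tableau for the negation ¬(◇◇((p1 ∨ p2) → p2) → ◇((p1 ∨ p2) → p2)):
1. ¬(◇◇((p1 ∨ p2) → p2) → ◇((p1 ∨ p2) → p2)), 0
2. ◇◇((p1 ∨ p2) → p2), 0   [¬→-rule on 1]
3. ¬◇((p1 ∨ p2) → p2), 0   [¬→-rule on 1]
4. ¬((p1 ∨ p2) → p2), 0   [¬◇-rule on 3 via 0R0]
5. p1 ∨ p2, 0   [¬→-rule on 4]
6. ¬p2, 0   [¬→-rule on 4]
7. p1, 0   [∨-rule on 5 (branches; this branch)]
8. ◇((p1 ∨ p2) → p2), 1   [◇-rule on 2: fresh world 1, 0R1]
9. ¬((p1 ∨ p2) → p2), 1   [¬◇-rule on 3 via 0R1]
10. p1 ∨ p2, 1   [¬→-rule on 9]
11. ¬p2, 1   [¬→-rule on 9]
12. p1, 1   [∨-rule on 10 (branches; this branch)]
13. (p1 ∨ p2) → p2, 2   [◇-rule on 8: fresh world 2, 1R2]
14. p2, 2   [→-rule on 13 (branches; this branch)]
Accessibility: 0R0, 0R1, 1R1, 1R2, 2R2
Complete open branch: countermodel on a T-frame, so not valid in T, nor in K (the same frame is also a K-frame).
S4-tableau for the negation ¬(◇◇((p1 ∨ p2) → p2) → ◇((p1 ∨ p2) → p2)):
1. ¬(◇◇((p1 ∨ p2) → p2) → ◇((p1 ∨ p2) → p2)), 0
2. ◇◇((p1 ∨ p2) → p2), 0   [¬→-rule on 1]
3. ¬◇((p1 ∨ p2) → p2), 0   [¬→-rule on 1]
4. ¬((p1 ∨ p2) → p2), 0   [¬◇-rule on 3 via 0R0]
5. p1 ∨ p2, 0   [¬→-rule on 4]
6. ¬p2, 0   [¬→-rule on 4]
7. p1, 0   [∨-rule on 5 (branches; this branch)]
8. ◇((p1 ∨ p2) → p2), 1   [◇-rule on 2: fresh world 1, 0R1]
9. ¬((p1 ∨ p2) → p2), 1   [¬◇-rule on 3 via 0R1]
10. p1 ∨ p2, 1   [¬→-rule on 9]
11. ¬p2, 1   [¬→-rule on 9]
12. p1, 1   [∨-rule on 10 (branches; this branch)]
13. (p1 ∨ p2) → p2, 2   [◇-rule on 8: fresh world 2, 1R2]
14. ¬((p1 ∨ p2) → p2), 2   [¬◇-rule on 3 via 0R2]
15. p1 ∨ p2, 2   [¬→-rule on 14]
16. ¬p2, 2   [¬→-rule on 14]
17. ¬(p1 ∨ p2), 2   [→-rule on 13 (branches; this branch)]
18. ¬p1, 2   [¬∨-rule on 17]
19. p2, 2   [∨-rule on 15 (branches; this branch)]
Accessibility: 0R0, 0R1, 0R2, 1R1, 1R2, 2R2
Branch closes: p2 and ¬p2 both at 2.
Every branch closes (one shown): valid in S4, hence also in S5 (every theorem of S4 is a theorem of S5).

S4, S5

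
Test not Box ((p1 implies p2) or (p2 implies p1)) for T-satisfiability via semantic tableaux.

1. not Box ((p1 implies p2) or (p2 implies p1)), u
2. not ((p1 implies p2) or (p2 implies p1)), v
3. not (p1 implies p2), v
4. not (p2 implies p1), v
5. p1, v
6. not p2, v
7. p2, v
8. not p1, v
Accessibility: uRu, uRv, vRv
Branch closes: p2 and not p2 both at v.
(One branch shown.) All branches close.

No, unsatisfiable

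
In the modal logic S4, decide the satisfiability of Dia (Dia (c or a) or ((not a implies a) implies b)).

Satisfiable

1. Dia (Dia (c or a) or ((not a implies a) implies b)), u
2. Dia (c or a) or ((not a implies a) implies b), v
3. (not a implies a) implies b, v
4. b, v
Accessibility: uRu, uRv, vRv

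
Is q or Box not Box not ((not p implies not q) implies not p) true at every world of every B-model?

Not valid

Tableau for the negation not (q or Box not Box not ((not p implies not q) implies not p)):
1. not (q or Box not Box not ((not p implies not q) implies not p)), w0
2. not q, w0
3. not Box not Box not ((not p implies not q) implies not p), w0
4. Box not ((not p implies not q) implies not p), w1
5. not ((not p implies not q) implies not p), w0
6. not p implies not q, w0
7. p, w0
8. not ((not p implies not q) implies not p), w1
9. not p implies not q, w1
10. p, w1
11. not q, w1
Accessibility: w0Rw0, w0Rw1, w1Rw0, w1Rw1
The negation has an open branch (countermodel exists).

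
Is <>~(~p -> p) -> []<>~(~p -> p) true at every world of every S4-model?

Tableau for the negation ~(<>~(~p -> p) -> []<>~(~p -> p)):
1. ~(<>~(~p -> p) -> []<>~(~p -> p)), w0
2. <>~(~p -> p), w0   [~->-rule on 1]
3. ~[]<>~(~p -> p), w0   [~->-rule on 1]
4. ~(~p -> p), w1   [<>-rule on 2: fresh world w1, w0Rw1]
5. ~p, w1   [~->-rule on 4]
6. ~<>~(~p -> p), w2   [~[]-rule on 3: fresh world w2, w0Rw2]
7. ~p -> p, w2   [~<>-rule on 6 via w2Rw2]
8. p, w2   [->-rule on 7 (branches; this branch)]
Accessibility: w0Rw0, w0Rw1, w0Rw2, w1Rw1, w2Rw2
The negation has an open branch (countermodel exists).

Invalid (countermodel exists)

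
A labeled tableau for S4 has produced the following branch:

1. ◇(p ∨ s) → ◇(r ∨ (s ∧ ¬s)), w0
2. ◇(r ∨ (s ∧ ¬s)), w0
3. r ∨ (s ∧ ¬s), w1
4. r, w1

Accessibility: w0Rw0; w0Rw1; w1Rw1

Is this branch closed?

There is no literal clash: for every atom and world, at most one sign appears.

No, open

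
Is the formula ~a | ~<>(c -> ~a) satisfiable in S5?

1. ~a | ~<>(c -> ~a), w0
2. ~<>(c -> ~a), w0
3. ~(c -> ~a), w0
4. c, w0
5. a, w0
Accessibility: w0Rw0

Yes, satisfiable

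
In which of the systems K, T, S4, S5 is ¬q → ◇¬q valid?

T-tableau for the negation ¬(¬q → ◇¬q):
1. ¬(¬q → ◇¬q), u
2. ¬q, u
3. ¬◇¬q, u
4. q, u
Accessibility: uRu
Branch closes: q and ¬q both at u.
Every branch closes (one shown): valid in T, hence also in S4, S5 (every theorem of T is a theorem of S4 and S5).
K-tableau for the negation ¬(¬q → ◇¬q):
1. ¬(¬q → ◇¬q), u
2. ¬q, u
3. ¬◇¬q, u
Complete open branch: countermodel on a K-frame, so not valid in K.

T, S4, S5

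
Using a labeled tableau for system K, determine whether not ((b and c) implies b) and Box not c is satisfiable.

Unsatisfiable (every branch closes)

1. not ((b and c) implies b) and Box not c, 0
2. not ((b and c) implies b), 0   [and-rule on 1]
3. Box not c, 0   [and-rule on 1]
4. b and c, 0   [neg-implies-rule on 2]
5. not b, 0   [neg-implies-rule on 2]
6. b, 0   [and-rule on 4]
7. c, 0   [and-rule on 4]
Branch closes: b and not b both at 0.
(One branch shown.) All branches close.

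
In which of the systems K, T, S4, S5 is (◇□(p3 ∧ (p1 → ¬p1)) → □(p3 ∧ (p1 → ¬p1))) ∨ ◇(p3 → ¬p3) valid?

S5

S5-tableau for the negation ¬((◇□(p3 ∧ (p1 → ¬p1)) → □(p3 ∧ (p1 → ¬p1))) ∨ ◇(p3 → ¬p3)):
1. ¬((◇□(p3 ∧ (p1 → ¬p1)) → □(p3 ∧ (p1 → ¬p1))) ∨ ◇(p3 → ¬p3)), u
2. ¬(◇□(p3 ∧ (p1 → ¬p1)) → □(p3 ∧ (p1 → ¬p1))), u   [¬∨-rule on 1]
3. ¬◇(p3 → ¬p3), u   [¬∨-rule on 1]
4. ◇□(p3 ∧ (p1 → ¬p1)), u   [¬→-rule on 2]
5. ¬□(p3 ∧ (p1 → ¬p1)), u   [¬→-rule on 2]
6. ¬(p3 → ¬p3), u   [¬◇-rule on 3 via uRu]
7. p3, u   [¬→-rule on 6]
8. □(p3 ∧ (p1 → ¬p1)), v   [◇-rule on 4: fresh world v, uRv]
9. ¬(p3 → ¬p3), v   [¬◇-rule on 3 via uRv]
10. p3, v   [¬→-rule on 9]
11. p3 ∧ (p1 → ¬p1), u   [□-rule on 8 via vRu]
12. p1 → ¬p1, u   [∧-rule on 11]
13. p3 ∧ (p1 → ¬p1), v   [□-rule on 8 via vRv]
14. p1 → ¬p1, v   [∧-rule on 13]
15. ¬p1, u   [→-rule on 12 (branches; this branch)]
16. ¬p1, v   [→-rule on 14 (branches; this branch)]
17. ¬(p3 ∧ (p1 → ¬p1)), w   [¬□-rule on 5: fresh world w, uRw]
18. ¬(p3 → ¬p3), w   [¬◇-rule on 3 via uRw]
19. p3, w   [¬→-rule on 18]
20. p3 ∧ (p1 → ¬p1), w   [□-rule on 8 via vRw]
21. p1 → ¬p1, w   [∧-rule on 20]
22. ¬(p1 → ¬p1), w   [¬∧-rule on 17 (branches; this branch)]
23. p1, w   [¬→-rule on 22]
24. ¬p1, w   [→-rule on 21 (branches; this branch)]
Accessibility: uRu, uRv, uRw, vRu, vRv, vRw, wRu, wRv, wRw
Branch closes: p1 and ¬p1 both at w.
Every branch closes (one shown): valid in S5.
S4-tableau for the negation ¬((◇□(p3 ∧ (p1 → ¬p1)) → □(p3 ∧ (p1 → ¬p1))) ∨ ◇(p3 → ¬p3)):
1. ¬((◇□(p3 ∧ (p1 → ¬p1)) → □(p3 ∧ (p1 → ¬p1))) ∨ ◇(p3 → ¬p3)), u
2. ¬(◇□(p3 ∧ (p1 → ¬p1)) → □(p3 ∧ (p1 → ¬p1))), u   [¬∨-rule on 1]
3. ¬◇(p3 → ¬p3), u   [¬∨-rule on 1]
4. ◇□(p3 ∧ (p1 → ¬p1)), u   [¬→-rule on 2]
5. ¬□(p3 ∧ (p1 → ¬p1)), u   [¬→-rule on 2]
6. ¬(p3 → ¬p3), u   [¬◇-rule on 3 via uRu]
7. p3, u   [¬→-rule on 6]
8. □(p3 ∧ (p1 → ¬p1)), v   [◇-rule on 4: fresh world v, uRv]
9. ¬(p3 → ¬p3), v   [¬◇-rule on 3 via uRv]
10. p3, v   [¬→-rule on 9]
11. p3 ∧ (p1 → ¬p1), v   [□-rule on 8 via vRv]
12. p1 → ¬p1, v   [∧-rule on 11]
13. ¬p1, v   [→-rule on 12 (branches; this branch)]
14. ¬(p3 ∧ (p1 → ¬p1)), w   [¬□-rule on 5: fresh world w, uRw]
15. ¬(p3 → ¬p3), w   [¬◇-rule on 3 via uRw]
16. p3, w   [¬→-rule on 15]
17. ¬(p1 → ¬p1), w   [¬∧-rule on 14 (branches; this branch)]
18. p1, w   [¬→-rule on 17]
Accessibility: uRu, uRv, uRw, vRv, wRw
Complete open branch: countermodel on an S4-frame, so not valid in S4, nor in K, T (the same frame is also a K-frame and a T-frame).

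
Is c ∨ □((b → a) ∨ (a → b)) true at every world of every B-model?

Yes, valid

Tableau for the negation ¬(c ∨ □((b → a) ∨ (a → b))):
1. ¬(c ∨ □((b → a) ∨ (a → b))), w0
2. ¬c, w0   [¬∨-rule on 1]
3. ¬□((b → a) ∨ (a → b)), w0   [¬∨-rule on 1]
4. ¬((b → a) ∨ (a → b)), w1   [¬□-rule on 3: fresh world w1, w0Rw1]
5. ¬(b → a), w1   [¬∨-rule on 4]
6. ¬(a → b), w1   [¬∨-rule on 4]
7. b, w1   [¬→-rule on 5]
8. ¬a, w1   [¬→-rule on 5]
9. a, w1   [¬→-rule on 6]
10. ¬b, w1   [¬→-rule on 6]
Accessibility: w0Rw0, w0Rw1, w1Rw0, w1Rw1
Branch closes: a and ¬a both at w1.
Every branch of the negation's tableau closes; the branch above is one of them.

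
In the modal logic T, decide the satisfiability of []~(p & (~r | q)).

Satisfiable (open branch found)

1. []~(p & (~r | q)), 0
2. ~(p & (~r | q)), 0   [[]-rule on 1 via 0R0]
3. ~(~r | q), 0   [~&-rule on 2 (branches; this branch)]
4. r, 0   [~|-rule on 3]
5. ~q, 0   [~|-rule on 3]
Accessibility: 0R0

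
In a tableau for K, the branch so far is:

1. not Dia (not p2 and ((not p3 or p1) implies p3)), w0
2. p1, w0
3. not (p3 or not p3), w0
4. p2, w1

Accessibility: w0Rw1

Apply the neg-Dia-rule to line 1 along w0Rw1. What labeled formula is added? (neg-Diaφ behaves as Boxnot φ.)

neg-Diaφ behaves as Boxnot φ: propagate the negated body to each accessible world.

not (not p2 and ((not p3 or p1) implies p3)), w1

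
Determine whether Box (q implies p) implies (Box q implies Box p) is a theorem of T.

Yes, valid

Tableau for the negation not (Box (q implies p) implies (Box q implies Box p)):
1. not (Box (q implies p) implies (Box q implies Box p)), u
2. Box (q implies p), u   [neg-implies-rule on 1]
3. not (Box q implies Box p), u   [neg-implies-rule on 1]
4. Box q, u   [neg-implies-rule on 3]
5. not Box p, u   [neg-implies-rule on 3]
6. q implies p, u   [Box-rule on 2 via uRu]
7. q, u   [Box-rule on 4 via uRu]
8. p, u   [implies-rule on 6 (branches; this branch)]
9. not p, v   [neg-Box-rule on 5: fresh world v, uRv]
10. q implies p, v   [Box-rule on 2 via uRv]
11. q, v   [Box-rule on 4 via uRv]
12. p, v   [implies-rule on 10 (branches; this branch)]
Accessibility: uRu, uRv, vRv
Branch closes: p and not p both at v.
All branches of the negation close; one closing branch shown above.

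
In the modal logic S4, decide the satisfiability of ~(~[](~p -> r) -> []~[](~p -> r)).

1. ~(~[](~p -> r) -> []~[](~p -> r)), 0
2. ~[](~p -> r), 0   [~->-rule on 1]
3. ~[]~[](~p -> r), 0   [~->-rule on 1]
4. ~(~p -> r), 1   [~[]-rule on 2: fresh world 1, 0R1]
5. ~p, 1   [~->-rule on 4]
6. ~r, 1   [~->-rule on 4]
7. [](~p -> r), 2   [~[]-rule on 3: fresh world 2, 0R2]
8. ~p -> r, 2   [[]-rule on 7 via 2R2]
9. r, 2   [->-rule on 8 (branches; this branch)]
Accessibility: 0R0, 0R1, 0R2, 1R1, 2R2

Yes, satisfiable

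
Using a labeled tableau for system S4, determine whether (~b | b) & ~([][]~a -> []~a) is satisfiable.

1. (~b | b) & ~([][]~a -> []~a), 0
2. ~b | b, 0
3. ~([][]~a -> []~a), 0
4. [][]~a, 0
5. ~[]~a, 0
6. []~a, 0
7. ~a, 0
8. b, 0
9. a, 1
10. []~a, 1
11. ~a, 1
Accessibility: 0R0, 0R1, 1R1
Branch closes: a and ~a both at 1.
All branches of the tableau close; one closing branch shown above.

No, unsatisfiable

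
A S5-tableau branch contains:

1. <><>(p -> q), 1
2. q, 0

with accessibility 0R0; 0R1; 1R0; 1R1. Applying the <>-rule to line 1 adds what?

a fresh world 2 with 1R2, and <>(p -> q) at 2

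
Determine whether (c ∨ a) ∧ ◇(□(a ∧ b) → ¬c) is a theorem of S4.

Tableau for the negation ¬((c ∨ a) ∧ ◇(□(a ∧ b) → ¬c)):
1. ¬((c ∨ a) ∧ ◇(□(a ∧ b) → ¬c)), 0
2. ¬◇(□(a ∧ b) → ¬c), 0
3. ¬(□(a ∧ b) → ¬c), 0
4. □(a ∧ b), 0
5. c, 0
6. a ∧ b, 0
7. a, 0
8. b, 0
Accessibility: 0R0
The negation has an open branch (countermodel exists).

No, not valid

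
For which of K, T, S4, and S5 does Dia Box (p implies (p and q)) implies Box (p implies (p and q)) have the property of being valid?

S5

S5-tableau for the negation not (Dia Box (p implies (p and q)) implies Box (p implies (p and q))):
1. not (Dia Box (p implies (p and q)) implies Box (p implies (p and q))), u
2. Dia Box (p implies (p and q)), u   [neg-implies-rule on 1]
3. not Box (p implies (p and q)), u   [neg-implies-rule on 1]
4. Box (p implies (p and q)), v   [Dia-rule on 2: fresh world v, uRv]
5. p implies (p and q), u   [Box-rule on 4 via vRu]
6. p implies (p and q), v   [Box-rule on 4 via vRv]
7. p and q, u   [implies-rule on 5 (branches; this branch)]
8. p, u   [and-rule on 7]
9. q, u   [and-rule on 7]
10. p and q, v   [implies-rule on 6 (branches; this branch)]
11. p, v   [and-rule on 10]
12. q, v   [and-rule on 10]
13. not (p implies (p and q)), w   [neg-Box-rule on 3: fresh world w, uRw]
14. p, w   [neg-implies-rule on 13]
15. not (p and q), w   [neg-implies-rule on 13]
16. p implies (p and q), w   [Box-rule on 4 via vRw]
17. not q, w   [neg-and-rule on 15 (branches; this branch)]
18. p and q, w   [implies-rule on 16 (branches; this branch)]
19. q, w   [and-rule on 18]
Accessibility: uRu, uRv, uRw, vRu, vRv, vRw, wRu, wRv, wRw
Branch closes: q and not q both at w.
Every branch closes (one shown): valid in S5.
S4-tableau for the negation not (Dia Box (p implies (p and q)) implies Box (p implies (p and q))):
1. not (Dia Box (p implies (p and q)) implies Box (p implies (p and q))), u
2. Dia Box (p implies (p and q)), u   [neg-implies-rule on 1]
3. not Box (p implies (p and q)), u   [neg-implies-rule on 1]
4. Box (p implies (p and q)), v   [Dia-rule on 2: fresh world v, uRv]
5. p implies (p and q), v   [Box-rule on 4 via vRv]
6. p and q, v   [implies-rule on 5 (branches; this branch)]
7. p, v   [and-rule on 6]
8. q, v   [and-rule on 6]
9. not (p implies (p and q)), w   [neg-Box-rule on 3: fresh world w, uRw]
10. p, w   [neg-implies-rule on 9]
11. not (p and q), w   [neg-implies-rule on 9]
12. not q, w   [neg-and-rule on 11 (branches; this branch)]
Accessibility: uRu, uRv, uRw, vRv, wRw
Complete open branch: countermodel on an S4-frame, so not valid in S4, nor in K, T (the same frame is also a K-frame and a T-frame).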